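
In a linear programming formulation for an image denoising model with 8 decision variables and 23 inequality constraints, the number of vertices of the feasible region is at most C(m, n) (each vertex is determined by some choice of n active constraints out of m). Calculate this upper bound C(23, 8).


Each vertex corresponds to some choice of n active constraints out of m, so the number of vertices is at most C(m, n) = m! / (n!(m-n)!).
m = 23, n = 8
Numerator: 23 * 22 * 21 * 20 * 19 * 18 * 17 * 16
Denominator: 8! = 40320
C(23, 8) = 490314


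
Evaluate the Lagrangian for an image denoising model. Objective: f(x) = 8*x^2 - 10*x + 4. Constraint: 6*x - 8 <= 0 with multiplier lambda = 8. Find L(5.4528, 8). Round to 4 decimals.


Step 1: Evaluate f(x).
f(5.4528) = 8*5.4528^2 - 10*5.4528 + 4 = 187.3362
Step 2: Evaluate g(x).
g(5.4528) = 6*5.4528 - 8 = 24.7168
Step 3: Compute Lagrangian.
L = 187.3362 + 8*24.7168 = 385.0706


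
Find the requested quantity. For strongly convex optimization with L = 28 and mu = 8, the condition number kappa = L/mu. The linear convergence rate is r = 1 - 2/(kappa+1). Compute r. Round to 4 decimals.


Step 1: Compute the condition number.
kappa = L/mu = 28/8 = 3.5
Step 2: Compute the convergence rate.
r = 1 - 2/(kappa + 1) = 1 - 2*mu/(L + mu) = (L - mu)/(L + mu) = 20/36 = 0.5556


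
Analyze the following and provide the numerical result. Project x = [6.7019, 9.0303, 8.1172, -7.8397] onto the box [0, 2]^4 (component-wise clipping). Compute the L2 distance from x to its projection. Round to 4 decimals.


Project each component onto [0, 2].
clip(6.7019) = 2.0, clip(9.0303) = 2.0, clip(8.1172) = 2.0, clip(-7.8397) = 0.0
Projection = [2.0, 2.0, 2.0, 0.0]
Squared diffs: [22.1079, 49.4251, 37.4201, 61.4609]
Distance = sqrt(170.414) = 13.0543


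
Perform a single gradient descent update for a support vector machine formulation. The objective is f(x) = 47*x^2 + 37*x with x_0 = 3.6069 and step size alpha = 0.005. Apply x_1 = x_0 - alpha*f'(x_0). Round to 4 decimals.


We compute the gradient at x_0 and apply the update.
f'(x) = 94*x + 37
f'(3.6069) = 94*3.6069 + 37 = 376.0486
x_1 = 3.6069 - 0.005*376.0486 = 1.7267


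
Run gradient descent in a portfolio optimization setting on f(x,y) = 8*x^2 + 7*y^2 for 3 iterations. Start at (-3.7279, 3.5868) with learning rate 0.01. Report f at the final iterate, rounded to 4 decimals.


Gradient descent on f(x,y) = 8*x^2 + 7*y^2.
Starting point: (-3.7279, 3.5868), alpha = 0.01
Step 1: grad_x = 2*8*-3.7279 = -59.6464, grad_y = 2*7*3.5868 = 50.2152
  x_1 = -3.7279 - 0.01*-59.6464 = -3.1314
  y_1 = 3.5868 - 0.01*50.2152 = 3.0846
Step 2: grad_x = 2*8*-3.1314 = -50.103, grad_y = 2*7*3.0846 = 43.1851
  x_2 = -3.1314 - 0.01*-50.103 = -2.6304
  y_2 = 3.0846 - 0.01*43.1851 = 2.6528
Step 3: grad_x = 2*8*-2.6304 = -42.0865, grad_y = 2*7*2.6528 = 37.1392
  x_3 = -2.6304 - 0.01*-42.0865 = -2.2095
  y_3 = 2.6528 - 0.01*37.1392 = 2.2814
f(-2.2095, 2.2814) = 8*(-2.2095)^2 + 7*2.2814^2 = 75.4903


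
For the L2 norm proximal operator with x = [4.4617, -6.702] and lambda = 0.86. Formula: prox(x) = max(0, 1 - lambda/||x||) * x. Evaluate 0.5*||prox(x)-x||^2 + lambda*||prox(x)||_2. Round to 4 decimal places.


Step 1: Compute ||x||.
||x|| = 8.0513
Step 2: Compute scaling factor.
scale = max(0, 1 - 0.86/8.0513) = 0.8932
Step 3: prox(x) = [3.9851, -5.9861]
||prox(x)|| = 7.1913
Step 4: Proximal objective.
0.5*||prox-x||^2 = 0.3698
lambda*||prox|| = 6.1845
Total = 6.5543


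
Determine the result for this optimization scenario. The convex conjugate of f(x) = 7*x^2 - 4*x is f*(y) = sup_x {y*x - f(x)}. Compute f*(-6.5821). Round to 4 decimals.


f*(y) = sup_x {y*x - a*x^2 - b*x} = sup_x {(y-b)*x - a*x^2}
FOC: (y - b) - 2a*x = 0 => x* = (y - b)/(2a)
x* = (-6.5821 + 4)/(2*7) = -0.1844
f*(-6.5821) = (y-b)^2/(4a) = (-6.5821 + 4)^2/(4*7)
= 6.6672/28 = 0.2381


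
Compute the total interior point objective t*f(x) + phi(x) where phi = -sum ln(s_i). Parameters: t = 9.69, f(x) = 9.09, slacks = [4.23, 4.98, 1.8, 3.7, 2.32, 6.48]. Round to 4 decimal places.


Step 1: Compute log-barrier.
ln values: [1.4422, 1.6054, 0.5878, 1.3083, 0.8416, 1.8687]
phi = -(1.4422 + 1.6054 + 0.5878 + 1.3083 + 0.8416 + 1.8687) = -7.654
Step 2: Compute augmented objective.
t*f(x) = 9.69*9.09 = 88.0821
Total = 88.0821 - 7.654 = 80.4281


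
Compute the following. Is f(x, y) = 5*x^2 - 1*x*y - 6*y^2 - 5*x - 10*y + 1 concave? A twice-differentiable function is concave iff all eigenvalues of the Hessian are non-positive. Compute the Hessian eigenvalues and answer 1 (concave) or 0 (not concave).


The Hessian of f(x,y) = 5*x^2 - 1*x*y - 6*y^2 - 5*x - 10*y + 1 is:
H = [[10, -1], [-1, -12]]
Trace = 10 - 12 = -2
Determinant = 10*-12 - (-1)^2 = -121
Discriminant = (-2)^2 - 4*-121 = 488.0
Eigenvalues: lambda_1 = -12.0454, lambda_2 = 10.0454
The function is not concave.

0


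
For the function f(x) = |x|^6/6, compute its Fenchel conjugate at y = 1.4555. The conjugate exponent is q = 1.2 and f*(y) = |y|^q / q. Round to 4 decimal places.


The conjugate exponent q satisfies 1/p + 1/q = 1.
p = 6, so q = 6/(6 - 1) = 1.2
|y|^q = 1.4555^1.2 = 1.569
f*(1.4555) = 1.569 / 1.2 = 1.3075


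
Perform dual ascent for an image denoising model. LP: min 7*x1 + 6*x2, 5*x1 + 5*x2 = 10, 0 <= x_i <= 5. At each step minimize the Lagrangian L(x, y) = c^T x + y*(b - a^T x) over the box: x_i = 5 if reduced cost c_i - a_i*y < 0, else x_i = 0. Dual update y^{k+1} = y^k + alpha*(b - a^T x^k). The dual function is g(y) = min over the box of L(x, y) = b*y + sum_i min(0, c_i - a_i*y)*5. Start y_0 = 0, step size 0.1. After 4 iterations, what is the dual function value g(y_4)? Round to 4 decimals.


Dual ascent for LP: min 7*x1 + 6*x2, 5*x1 + 5*x2 = 10, 0 <= x_i <= 5
Step 1: y^k = 0.0, reduced costs: (7.0, 6.0)
  x^k = (0.0, 0.0), subgradient = b - a^T x = 10.0
  y^{k+1} = 0.0 + 0.1*10.0 = 1.0
Step 2: y^k = 1.0, reduced costs: (2.0, 1.0)
  x^k = (0.0, 0.0), subgradient = b - a^T x = 10.0
  y^{k+1} = 1.0 + 0.1*10.0 = 2.0
Step 3: y^k = 2.0, reduced costs: (-3.0, -4.0)
  x^k = (5.0, 5.0), subgradient = b - a^T x = -40.0
  y^{k+1} = 2.0 + 0.1*-40.0 = -2.0
Step 4: y^k = -2.0, reduced costs: (17.0, 16.0)
  x^k = (0.0, 0.0), subgradient = b - a^T x = 10.0
  y^{k+1} = -2.0 + 0.1*10.0 = -1.0
Dual objective at y_4 = -1.0: reduced costs (12.0, 11.0), box minimizer x = (0.0, 0.0)
g(y_4) = b*y + (c1 - a1*y)*x1 + (c2 - a2*y)*x2 = 10*(-1.0) + 12.0*0.0 + 11.0*0.0 = -10.0 + 0.0 + 0.0 = -10.0


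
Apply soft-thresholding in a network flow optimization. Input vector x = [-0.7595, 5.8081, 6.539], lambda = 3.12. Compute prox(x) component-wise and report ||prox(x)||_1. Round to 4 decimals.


Soft-thresholding with lambda = 3.12:
prox(-0.7595) = sign(-0.7595)*max(|-0.7595| - 3.12, 0) = 0.0
prox(5.8081) = sign(5.8081)*max(|5.8081| - 3.12, 0) = 2.6881
prox(6.539) = sign(6.539)*max(|6.539| - 3.12, 0) = 3.419
prox(x) = [0.0, 2.6881, 3.419]
||prox(x)||_1 = 0.0 + 2.6881 + 3.419 = 6.1071


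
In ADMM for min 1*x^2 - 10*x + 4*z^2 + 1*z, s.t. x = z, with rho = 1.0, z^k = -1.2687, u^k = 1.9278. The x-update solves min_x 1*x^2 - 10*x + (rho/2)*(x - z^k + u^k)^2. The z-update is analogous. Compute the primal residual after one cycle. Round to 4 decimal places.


ADMM iteration with rho = 1.0, z^k = -1.2687, u^k = 1.9278
Step 1: x-update.
Minimize 1*x^2 - 10*x + (1.0/2)*(x + 1.2687 + 1.9278)^2
FOC: (2*1 + 1.0)*x = 10 + 1.0*(-1.2687 - 1.9278)
x^{k+1} = 2.2678
Step 2: z-update.
Minimize 4*z^2 + 1*z + (1.0/2)*(2.2678 - z + 1.9278)^2
FOC: (2*4 + 1.0)*z = -1 + 1.0*(2.2678 + 1.9278)
z^{k+1} = 0.3551
Step 3: u-update.
u^{k+1} = 1.9278 + 2.2678 - 0.3551 = 3.8406
Step 4: Primal residual = |2.2678 - 0.3551| = 1.9128


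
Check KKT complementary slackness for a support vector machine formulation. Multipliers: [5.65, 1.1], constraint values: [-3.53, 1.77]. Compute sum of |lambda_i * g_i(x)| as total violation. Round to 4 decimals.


KKT complementary slackness check:
lambda_1 * g_1 = 5.65 * -3.53 = -19.9445
lambda_2 * g_2 = 1.1 * 1.77 = 1.947
Total violation = 19.9445 + 1.947 = 21.8915


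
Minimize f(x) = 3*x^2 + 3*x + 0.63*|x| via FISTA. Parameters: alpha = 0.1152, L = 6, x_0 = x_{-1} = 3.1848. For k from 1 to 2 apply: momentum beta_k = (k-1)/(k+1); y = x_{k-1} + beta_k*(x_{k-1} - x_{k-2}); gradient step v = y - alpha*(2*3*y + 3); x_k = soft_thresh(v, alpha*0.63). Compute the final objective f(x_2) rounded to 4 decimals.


FISTA on f(x) = 3*x^2 + 3*x + 0.63*|x|
L = 6, alpha = 0.1152
Iteration 1: beta = 0.0, y = 3.1848 + 0.0*(3.1848 - 3.1848) = 3.1848
  grad(y) = 22.1088, v = y - alpha*grad = 0.6379
  prox(v) = soft_thresh(0.6379, 0.0726) = 0.5653
Iteration 2: beta = 0.3333, y = 0.5653 + 0.3333*(0.5653 - 3.1848) = -0.3079
  grad(y) = 1.1527, v = y - alpha*grad = -0.4407
  prox(v) = soft_thresh(-0.4407, 0.0726) = -0.3681
f(x_2) = 3*(-0.3681)^2 + 3*(-0.3681) + 0.63*|-0.3681| = -0.4659


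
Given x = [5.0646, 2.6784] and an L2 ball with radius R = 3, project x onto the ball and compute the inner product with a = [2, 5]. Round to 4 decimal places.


Step 1: Compute ||x|| (intermediates to 6 decimals).
||x|| = sqrt(5.0646^2 + 2.6784^2) = 5.729223
Step 2: Project.
Since ||x|| > R, scale = R/||x|| = 3/5.729223 = 0.523631, proj(x) = scale * x
proj(x) = [2.651982, 1.402493]
Step 3: Dot product.
a^T * proj(x) = 2*2.651982 + 5*1.402493 = 12.3164


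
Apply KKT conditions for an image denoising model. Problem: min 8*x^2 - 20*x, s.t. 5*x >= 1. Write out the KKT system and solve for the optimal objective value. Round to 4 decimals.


Step 1: Try lambda = 0 (constraint inactive).
Stationarity: 2*8*x - 20 = 0
x* = 20/(2*8) = 1.25
Check constraint: 5*1.25 = 6.25 >= 1 -- satisfied.
Step 2: Compute optimal value.
f(x*) = 8*1.25^2 - 20*1.25 = -12.5


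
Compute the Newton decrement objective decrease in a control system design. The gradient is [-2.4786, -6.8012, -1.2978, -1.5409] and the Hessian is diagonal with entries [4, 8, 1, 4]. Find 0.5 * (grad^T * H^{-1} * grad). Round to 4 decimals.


Step 1: H is diagonal, so H^(-1) * g = [-0.6197, -0.8502, -1.2978, -0.3852].
Step 2: g^T H^(-1) g = sum_i g_i^2 / H_ii
  = (-2.4786)^2/4 + (-6.8012)^2/8 + (-1.2978)^2/1 + (-1.5409)^2/4
  = 1.5359 + 5.782 + 1.6843 + 0.5936 = 9.5958
Step 3: Objective decrease = 0.5 * g^T H^(-1) g = 4.7979


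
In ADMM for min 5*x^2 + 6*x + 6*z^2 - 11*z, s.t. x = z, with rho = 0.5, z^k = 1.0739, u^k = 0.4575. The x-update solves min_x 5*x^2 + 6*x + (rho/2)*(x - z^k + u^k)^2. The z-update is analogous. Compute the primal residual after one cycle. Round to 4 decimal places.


ADMM iteration with rho = 0.5, z^k = 1.0739, u^k = 0.4575
Step 1: x-update.
Minimize 5*x^2 + 6*x + (0.5/2)*(x - 1.0739 + 0.4575)^2
FOC: (2*5 + 0.5)*x = -6 + 0.5*(1.0739 - 0.4575)
x^{k+1} = -0.5421
Step 2: z-update.
Minimize 6*z^2 - 11*z + (0.5/2)*(-0.5421 - z + 0.4575)^2
FOC: (2*6 + 0.5)*z = 11 + 0.5*(-0.5421 + 0.4575)
z^{k+1} = 0.8766
Step 3: u-update.
u^{k+1} = 0.4575 - 0.5421 - 0.8766 = -0.9612
Step 4: Primal residual = |-0.5421 - 0.8766| = 1.4187


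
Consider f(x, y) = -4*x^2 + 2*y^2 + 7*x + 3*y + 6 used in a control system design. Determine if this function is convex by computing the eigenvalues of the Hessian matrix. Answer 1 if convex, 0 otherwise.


The Hessian of f(x,y) = -4*x^2 + 2*y^2 + 7*x + 3*y + 6 is:
H = [[-8, 0], [0, 4]]
Trace = -8 + 4 = -4
Determinant = -8*4 - (0)^2 = -32
Discriminant = (-4)^2 - 4*-32 = 144.0
Eigenvalues: lambda_1 = -8.0, lambda_2 = 4.0
The function is not convex.

0


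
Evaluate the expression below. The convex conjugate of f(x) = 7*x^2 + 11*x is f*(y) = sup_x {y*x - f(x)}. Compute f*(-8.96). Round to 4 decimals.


f*(y) = sup_x {y*x - a*x^2 - b*x} = sup_x {(y-b)*x - a*x^2}
FOC: (y - b) - 2a*x = 0 => x* = (y - b)/(2a)
x* = (-8.96 - 11)/(2*7) = -1.4257
f*(-8.96) = (y-b)^2/(4a) = (-8.96 - 11)^2/(4*7)
= 398.4016/28 = 14.2286


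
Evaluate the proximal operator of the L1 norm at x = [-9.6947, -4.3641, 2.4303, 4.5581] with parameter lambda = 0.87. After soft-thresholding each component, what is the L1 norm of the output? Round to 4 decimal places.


Soft-thresholding with lambda = 0.87:
prox(-9.6947) = sign(-9.6947)*max(|-9.6947| - 0.87, 0) = -8.8247
prox(-4.3641) = sign(-4.3641)*max(|-4.3641| - 0.87, 0) = -3.4941
prox(2.4303) = sign(2.4303)*max(|2.4303| - 0.87, 0) = 1.5603
prox(4.5581) = sign(4.5581)*max(|4.5581| - 0.87, 0) = 3.6881
prox(x) = [-8.8247, -3.4941, 1.5603, 3.6881]
||prox(x)||_1 = 8.8247 + 3.4941 + 1.5603 + 3.6881 = 17.5672


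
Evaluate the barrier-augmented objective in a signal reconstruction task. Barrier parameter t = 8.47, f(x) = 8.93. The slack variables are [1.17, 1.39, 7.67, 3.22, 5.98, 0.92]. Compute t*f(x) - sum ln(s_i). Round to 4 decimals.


Step 1: Compute log-barrier.
ln values: [0.157, 0.3293, 2.0373, 1.1694, 1.7884, -0.0834]
phi = -(0.157 + 0.3293 + 2.0373 + 1.1694 + 1.7884 - 0.0834) = -5.398
Step 2: Compute augmented objective.
t*f(x) = 8.47*8.93 = 75.6371
Total = 75.6371 - 5.398 = 70.2391


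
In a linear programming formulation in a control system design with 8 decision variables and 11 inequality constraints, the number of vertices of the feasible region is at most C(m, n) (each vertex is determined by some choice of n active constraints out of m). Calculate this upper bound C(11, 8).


Each vertex corresponds to some choice of n active constraints out of m, so the number of vertices is at most C(m, n) = m! / (n!(m-n)!).
m = 11, n = 8
Numerator: 11 * 10 * 9 * 8 * 7 * 6 * 5 * 4
Denominator: 8! = 40320
C(11, 8) = 165


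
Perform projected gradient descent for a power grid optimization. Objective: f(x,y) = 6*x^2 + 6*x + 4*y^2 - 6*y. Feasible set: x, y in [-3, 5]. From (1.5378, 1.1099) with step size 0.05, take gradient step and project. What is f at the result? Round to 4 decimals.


Step 1: Compute gradient at (1.5378, 1.1099).
grad_x = 2*6*1.5378 + 6 = 24.4536
grad_y = 2*4*1.1099 - 6 = 2.8792
Step 2: Gradient step.
x_raw = 1.5378 - 0.05*24.4536 = 0.3151
y_raw = 1.1099 - 0.05*2.8792 = 0.9659
Step 3: Project onto [-3, 5].
x_proj = clip(0.3151) = 0.3151
y_proj = clip(0.9659) = 0.9659
Step 4: Evaluate f.
f(0.3151, 0.9659) = 0.423


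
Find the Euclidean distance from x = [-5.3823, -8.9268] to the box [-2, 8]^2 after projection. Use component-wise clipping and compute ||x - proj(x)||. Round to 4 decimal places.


Project each component onto [-2, 8].
clip(-5.3823) = -2.0, clip(-8.9268) = -2.0
Projection = [-2.0, -2.0]
Squared diffs: [11.44, 47.9806]
Distance = sqrt(59.4206) = 7.7085


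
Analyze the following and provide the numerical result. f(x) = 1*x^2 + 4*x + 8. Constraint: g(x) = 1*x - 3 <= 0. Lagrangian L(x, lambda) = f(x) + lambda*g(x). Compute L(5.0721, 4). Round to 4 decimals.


Step 1: Evaluate f(x).
f(5.0721) = 1*5.0721^2 + 4*5.0721 + 8 = 54.0146
Step 2: Evaluate g(x).
g(5.0721) = 1*5.0721 - 3 = 2.0721
Step 3: Compute Lagrangian.
L = 54.0146 + 4*2.0721 = 62.303


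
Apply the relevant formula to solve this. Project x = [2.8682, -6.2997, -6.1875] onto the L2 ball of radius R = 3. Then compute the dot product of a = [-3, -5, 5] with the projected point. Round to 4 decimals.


Step 1: Compute ||x|| (intermediates to 6 decimals).
||x|| = sqrt(2.8682^2 + (-6.2997)^2 + (-6.1875)^2) = 9.284285
Step 2: Project.
Since ||x|| > R, scale = R/||x|| = 3/9.284285 = 0.323127, proj(x) = scale * x
proj(x) = [0.926793, -2.035603, -1.999348]
Step 3: Dot product.
a^T * proj(x) = -3*0.926793 - 5*(-2.035603) + 5*(-1.999348) = -2.5991


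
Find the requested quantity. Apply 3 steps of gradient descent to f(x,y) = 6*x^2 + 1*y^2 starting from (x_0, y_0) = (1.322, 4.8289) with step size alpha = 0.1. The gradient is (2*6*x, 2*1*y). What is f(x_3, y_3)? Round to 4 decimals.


Gradient descent on f(x,y) = 6*x^2 + 1*y^2.
Starting point: (1.322, 4.8289), alpha = 0.1
Step 1: grad_x = 2*6*1.322 = 15.864, grad_y = 2*1*4.8289 = 9.6578
  x_1 = 1.322 - 0.1*15.864 = -0.2644
  y_1 = 4.8289 - 0.1*9.6578 = 3.8631
Step 2: grad_x = 2*6*-0.2644 = -3.1728, grad_y = 2*1*3.8631 = 7.7262
  x_2 = -0.2644 - 0.1*-3.1728 = 0.0529
  y_2 = 3.8631 - 0.1*7.7262 = 3.0905
Step 3: grad_x = 2*6*0.0529 = 0.6346, grad_y = 2*1*3.0905 = 6.181
  x_3 = 0.0529 - 0.1*0.6346 = -0.0106
  y_3 = 3.0905 - 0.1*6.181 = 2.4724
f(-0.0106, 2.4724) = 6*(-0.0106)^2 + 1*2.4724^2 = 6.1134


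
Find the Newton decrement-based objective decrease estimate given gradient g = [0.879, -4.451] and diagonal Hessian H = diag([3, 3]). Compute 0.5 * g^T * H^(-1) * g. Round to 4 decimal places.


Step 1: H is diagonal, so H^(-1) * g = [0.293, -1.4837].
Step 2: g^T H^(-1) g = sum_i g_i^2 / H_ii
  = (0.879)^2/3 + (-4.451)^2/3
  = 0.2575 + 6.6038 = 6.8613
Step 3: Objective decrease = 0.5 * g^T H^(-1) g = 3.4307


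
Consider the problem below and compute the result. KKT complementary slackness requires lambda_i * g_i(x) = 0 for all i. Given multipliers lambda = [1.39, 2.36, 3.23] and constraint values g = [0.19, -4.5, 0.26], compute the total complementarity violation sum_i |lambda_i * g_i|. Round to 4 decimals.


KKT complementary slackness check:
lambda_1 * g_1 = 1.39 * 0.19 = 0.2641
lambda_2 * g_2 = 2.36 * -4.5 = -10.62
lambda_3 * g_3 = 3.23 * 0.26 = 0.8398
Total violation = 0.2641 + 10.62 + 0.8398 = 11.7239


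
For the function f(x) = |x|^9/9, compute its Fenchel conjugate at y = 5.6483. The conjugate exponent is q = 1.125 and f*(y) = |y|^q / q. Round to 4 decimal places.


The conjugate exponent q satisfies 1/p + 1/q = 1.
p = 9, so q = 9/(9 - 1) = 1.125
|y|^q = 5.6483^1.125 = 7.0131
f*(5.6483) = 7.0131 / 1.125 = 6.2338


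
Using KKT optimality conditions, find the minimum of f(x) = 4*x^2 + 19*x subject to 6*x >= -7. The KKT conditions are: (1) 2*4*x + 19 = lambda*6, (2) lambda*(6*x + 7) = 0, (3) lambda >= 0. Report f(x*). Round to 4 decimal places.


Step 1: Try lambda = 0 (constraint inactive).
x_unc = -19/(2*4) = -2.375
Check: 6*-2.375 = -14.25 < -7 -- violated!
Step 2: Constraint must be active: 6*x = -7
x* = -7/6 = -1.1667 (rounded; the exact value -7/6 is used below)
lambda = (2*4*(-7/6) + 19)/6 = 1.6111
Step 3: Compute optimal value.
f(x*) = 4*(-7/6)^2 + 19*(-7/6) = -16.7222


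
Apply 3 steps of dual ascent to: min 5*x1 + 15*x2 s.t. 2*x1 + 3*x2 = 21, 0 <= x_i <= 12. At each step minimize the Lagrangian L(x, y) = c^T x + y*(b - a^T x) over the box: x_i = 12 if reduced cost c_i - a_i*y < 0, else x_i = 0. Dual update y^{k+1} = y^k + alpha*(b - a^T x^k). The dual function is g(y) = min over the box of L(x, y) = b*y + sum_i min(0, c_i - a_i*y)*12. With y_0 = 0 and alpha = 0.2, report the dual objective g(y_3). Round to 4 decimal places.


Dual ascent for LP: min 5*x1 + 15*x2, 2*x1 + 3*x2 = 21, 0 <= x_i <= 12
Step 1: y^k = 0.0, reduced costs: (5.0, 15.0)
  x^k = (0.0, 0.0), subgradient = b - a^T x = 21.0
  y^{k+1} = 0.0 + 0.2*21.0 = 4.2
Step 2: y^k = 4.2, reduced costs: (-3.4, 2.4)
  x^k = (12.0, 0.0), subgradient = b - a^T x = -3.0
  y^{k+1} = 4.2 + 0.2*-3.0 = 3.6
Step 3: y^k = 3.6, reduced costs: (-2.2, 4.2)
  x^k = (12.0, 0.0), subgradient = b - a^T x = -3.0
  y^{k+1} = 3.6 + 0.2*-3.0 = 3.0
Dual objective at y_3 = 3.0: reduced costs (-1.0, 6.0), box minimizer x = (12.0, 0.0)
g(y_3) = b*y + (c1 - a1*y)*x1 + (c2 - a2*y)*x2 = 21*3.0 + (-1.0)*12.0 + 6.0*0.0 = 63.0 - 12.0 + 0.0 = 51.0


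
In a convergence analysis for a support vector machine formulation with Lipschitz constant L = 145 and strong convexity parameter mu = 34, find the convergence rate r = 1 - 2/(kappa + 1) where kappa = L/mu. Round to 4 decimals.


Step 1: Compute the condition number.
kappa = L/mu = 145/34 = 4.2647
Step 2: Compute the convergence rate.
r = 1 - 2/(kappa + 1) = 1 - 2*mu/(L + mu) = (L - mu)/(L + mu) = 111/179 = 0.6201


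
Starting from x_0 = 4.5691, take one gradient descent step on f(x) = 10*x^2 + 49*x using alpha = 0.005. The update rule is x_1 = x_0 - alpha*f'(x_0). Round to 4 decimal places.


We compute the gradient at x_0 and apply the update.
f'(x) = 20*x + 49
f'(4.5691) = 20*4.5691 + 49 = 140.382
x_1 = 4.5691 - 0.005*140.382 = 3.8672


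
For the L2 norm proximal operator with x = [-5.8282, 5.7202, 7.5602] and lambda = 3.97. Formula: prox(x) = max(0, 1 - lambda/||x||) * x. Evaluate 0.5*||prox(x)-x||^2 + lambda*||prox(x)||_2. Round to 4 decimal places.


Step 1: Compute ||x||.
||x|| = 11.1286
Step 2: Compute scaling factor.
scale = max(0, 1 - 3.97/11.1286) = 0.6433
Step 3: prox(x) = [-3.7491, 3.6796, 4.8632]
||prox(x)|| = 7.1586
Step 4: Proximal objective.
0.5*||prox-x||^2 = 7.8805
lambda*||prox|| = 28.4196
Total = 36.3


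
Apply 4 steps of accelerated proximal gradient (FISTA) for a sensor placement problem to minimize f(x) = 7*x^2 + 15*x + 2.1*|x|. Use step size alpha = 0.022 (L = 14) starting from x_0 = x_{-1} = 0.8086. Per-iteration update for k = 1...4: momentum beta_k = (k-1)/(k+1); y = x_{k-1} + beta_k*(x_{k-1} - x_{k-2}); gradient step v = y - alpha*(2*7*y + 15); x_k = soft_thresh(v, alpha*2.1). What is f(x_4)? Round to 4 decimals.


FISTA on f(x) = 7*x^2 + 15*x + 2.1*|x|
L = 14, alpha = 0.022
Iteration 1: beta = 0.0, y = 0.8086 + 0.0*(0.8086 - 0.8086) = 0.8086
  grad(y) = 26.3204, v = y - alpha*grad = 0.2296
  prox(v) = soft_thresh(0.2296, 0.0462) = 0.1834
Iteration 2: beta = 0.3333, y = 0.1834 + 0.3333*(0.1834 - 0.8086) = -0.0251
  grad(y) = 14.6491, v = y - alpha*grad = -0.3473
  prox(v) = soft_thresh(-0.3473, 0.0462) = -0.3011
Iteration 3: beta = 0.5, y = -0.3011 + 0.5*(-0.3011 - 0.1834) = -0.5434
  grad(y) = 7.3925, v = y - alpha*grad = -0.706
  prox(v) = soft_thresh(-0.706, 0.0462) = -0.6598
Iteration 4: beta = 0.6, y = -0.6598 + 0.6*(-0.6598 + 0.3011) = -0.875
  grad(y) = 2.7495, v = y - alpha*grad = -0.9355
  prox(v) = soft_thresh(-0.9355, 0.0462) = -0.8893
f(x_4) = 7*(-0.8893)^2 + 15*(-0.8893) + 2.1*|-0.8893| = -5.936


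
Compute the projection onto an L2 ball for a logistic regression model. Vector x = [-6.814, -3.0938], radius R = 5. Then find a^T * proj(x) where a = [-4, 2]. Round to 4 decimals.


Step 1: Compute ||x|| (intermediates to 6 decimals).
||x|| = sqrt((-6.814)^2 + (-3.0938)^2) = 7.483461
Step 2: Project.
Since ||x|| > R, scale = R/||x|| = 5/7.483461 = 0.66814, proj(x) = scale * x
proj(x) = [-4.552706, -2.067092]
Step 3: Dot product.
a^T * proj(x) = -4*(-4.552706) + 2*(-2.067092) = 14.0766


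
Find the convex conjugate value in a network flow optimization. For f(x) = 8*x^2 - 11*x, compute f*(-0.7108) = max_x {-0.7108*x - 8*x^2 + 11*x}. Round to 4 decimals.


f*(y) = sup_x {y*x - a*x^2 - b*x} = sup_x {(y-b)*x - a*x^2}
FOC: (y - b) - 2a*x = 0 => x* = (y - b)/(2a)
x* = (-0.7108 + 11)/(2*8) = 0.6431
f*(-0.7108) = (y-b)^2/(4a) = (-0.7108 + 11)^2/(4*8)
= 105.8676/32 = 3.3084


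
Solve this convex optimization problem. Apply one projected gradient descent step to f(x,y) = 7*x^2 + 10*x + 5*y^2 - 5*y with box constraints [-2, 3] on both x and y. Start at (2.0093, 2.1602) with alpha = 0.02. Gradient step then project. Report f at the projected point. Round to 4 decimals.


Step 1: Compute gradient at (2.0093, 2.1602).
grad_x = 2*7*2.0093 + 10 = 38.1302
grad_y = 2*5*2.1602 - 5 = 16.602
Step 2: Gradient step.
x_raw = 2.0093 - 0.02*38.1302 = 1.2467
y_raw = 2.1602 - 0.02*16.602 = 1.8282
Step 3: Project onto [-2, 3].
x_proj = clip(1.2467) = 1.2467
y_proj = clip(1.8282) = 1.8282
Step 4: Evaluate f.
f(1.2467, 1.8282) = 30.9168


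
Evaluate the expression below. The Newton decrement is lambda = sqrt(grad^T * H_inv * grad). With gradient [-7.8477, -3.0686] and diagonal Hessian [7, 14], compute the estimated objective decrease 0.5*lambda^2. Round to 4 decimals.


Step 1: H is diagonal, so H^(-1) * g = [-1.1211, -0.2192].
Step 2: g^T H^(-1) g = sum_i g_i^2 / H_ii
  = (-7.8477)^2/7 + (-3.0686)^2/14
  = 8.7981 + 0.6726 = 9.4706
Step 3: Objective decrease = 0.5 * g^T H^(-1) g = 4.7353


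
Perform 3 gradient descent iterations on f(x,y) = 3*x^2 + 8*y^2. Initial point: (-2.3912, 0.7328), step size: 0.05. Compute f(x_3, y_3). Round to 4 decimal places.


Gradient descent on f(x,y) = 3*x^2 + 8*y^2.
Starting point: (-2.3912, 0.7328), alpha = 0.05
Step 1: grad_x = 2*3*-2.3912 = -14.3472, grad_y = 2*8*0.7328 = 11.7248
  x_1 = -2.3912 - 0.05*-14.3472 = -1.6738
  y_1 = 0.7328 - 0.05*11.7248 = 0.1466
Step 2: grad_x = 2*3*-1.6738 = -10.043, grad_y = 2*8*0.1466 = 2.345
  x_2 = -1.6738 - 0.05*-10.043 = -1.1717
  y_2 = 0.1466 - 0.05*2.345 = 0.0293
Step 3: grad_x = 2*3*-1.1717 = -7.0301, grad_y = 2*8*0.0293 = 0.469
  x_3 = -1.1717 - 0.05*-7.0301 = -0.8202
  y_3 = 0.0293 - 0.05*0.469 = 0.0059
f(-0.8202, 0.0059) = 3*(-0.8202)^2 + 8*0.0059^2 = 2.0184


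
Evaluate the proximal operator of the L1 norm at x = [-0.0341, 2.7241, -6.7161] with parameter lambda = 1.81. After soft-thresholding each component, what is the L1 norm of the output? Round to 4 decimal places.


Soft-thresholding with lambda = 1.81:
prox(-0.0341) = sign(-0.0341)*max(|-0.0341| - 1.81, 0) = 0.0
prox(2.7241) = sign(2.7241)*max(|2.7241| - 1.81, 0) = 0.9141
prox(-6.7161) = sign(-6.7161)*max(|-6.7161| - 1.81, 0) = -4.9061
prox(x) = [0.0, 0.9141, -4.9061]
||prox(x)||_1 = 0.0 + 0.9141 + 4.9061 = 5.8202


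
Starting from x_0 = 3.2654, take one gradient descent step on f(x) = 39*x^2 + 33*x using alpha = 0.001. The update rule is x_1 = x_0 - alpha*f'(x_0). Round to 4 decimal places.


We compute the gradient at x_0 and apply the update.
f'(x) = 78*x + 33
f'(3.2654) = 78*3.2654 + 33 = 287.7012
x_1 = 3.2654 - 0.001*287.7012 = 2.9777


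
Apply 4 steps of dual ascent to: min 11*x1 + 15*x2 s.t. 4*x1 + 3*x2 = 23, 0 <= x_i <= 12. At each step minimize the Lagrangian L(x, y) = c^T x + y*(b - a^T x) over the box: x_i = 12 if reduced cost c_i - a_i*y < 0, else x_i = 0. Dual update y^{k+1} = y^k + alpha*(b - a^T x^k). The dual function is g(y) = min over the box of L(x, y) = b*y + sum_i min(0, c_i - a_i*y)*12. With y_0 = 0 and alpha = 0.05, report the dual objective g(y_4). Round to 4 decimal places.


Dual ascent for LP: min 11*x1 + 15*x2, 4*x1 + 3*x2 = 23, 0 <= x_i <= 12
Step 1: y^k = 0.0, reduced costs: (11.0, 15.0)
  x^k = (0.0, 0.0), subgradient = b - a^T x = 23.0
  y^{k+1} = 0.0 + 0.05*23.0 = 1.15
Step 2: y^k = 1.15, reduced costs: (6.4, 11.55)
  x^k = (0.0, 0.0), subgradient = b - a^T x = 23.0
  y^{k+1} = 1.15 + 0.05*23.0 = 2.3
Step 3: y^k = 2.3, reduced costs: (1.8, 8.1)
  x^k = (0.0, 0.0), subgradient = b - a^T x = 23.0
  y^{k+1} = 2.3 + 0.05*23.0 = 3.45
Step 4: y^k = 3.45, reduced costs: (-2.8, 4.65)
  x^k = (12.0, 0.0), subgradient = b - a^T x = -25.0
  y^{k+1} = 3.45 + 0.05*-25.0 = 2.2
Dual objective at y_4 = 2.2: reduced costs (2.2, 8.4), box minimizer x = (0.0, 0.0)
g(y_4) = b*y + (c1 - a1*y)*x1 + (c2 - a2*y)*x2 = 23*2.2 + 2.2*0.0 + 8.4*0.0 = 50.6 + 0.0 + 0.0 = 50.6


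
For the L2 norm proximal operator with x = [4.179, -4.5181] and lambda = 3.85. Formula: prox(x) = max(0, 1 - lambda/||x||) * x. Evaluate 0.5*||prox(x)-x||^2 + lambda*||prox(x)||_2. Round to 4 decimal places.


Step 1: Compute ||x||.
||x|| = 6.1545
Step 2: Compute scaling factor.
scale = max(0, 1 - 3.85/6.1545) = 0.3744
Step 3: prox(x) = [1.5648, -1.6917]
||prox(x)|| = 2.3045
Step 4: Proximal objective.
0.5*||prox-x||^2 = 7.4113
lambda*||prox|| = 8.8723
Total = 16.2834


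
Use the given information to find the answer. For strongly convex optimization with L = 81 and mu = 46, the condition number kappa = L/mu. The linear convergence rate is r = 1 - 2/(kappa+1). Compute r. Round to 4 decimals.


Step 1: Compute the condition number.
kappa = L/mu = 81/46 = 1.7609
Step 2: Compute the convergence rate.
r = 1 - 2/(kappa + 1) = 1 - 2*mu/(L + mu) = (L - mu)/(L + mu) = 35/127 = 0.2756


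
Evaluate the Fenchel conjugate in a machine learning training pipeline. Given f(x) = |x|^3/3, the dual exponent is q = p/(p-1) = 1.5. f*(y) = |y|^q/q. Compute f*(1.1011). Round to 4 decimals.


The conjugate exponent q satisfies 1/p + 1/q = 1.
p = 3, so q = 3/(3 - 1) = 1.5
|y|^q = 1.1011^1.5 = 1.1554
f*(1.1011) = 1.1554 / 1.5 = 0.7703


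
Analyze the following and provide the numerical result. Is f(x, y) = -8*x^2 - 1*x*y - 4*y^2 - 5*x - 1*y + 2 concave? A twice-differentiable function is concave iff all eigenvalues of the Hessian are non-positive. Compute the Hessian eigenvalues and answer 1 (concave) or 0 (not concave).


The Hessian of f(x,y) = -8*x^2 - 1*x*y - 4*y^2 - 5*x - 1*y + 2 is:
H = [[-16, -1], [-1, -8]]
Trace = -16 - 8 = -24
Determinant = -16*-8 - (-1)^2 = 127
Discriminant = (-24)^2 - 4*127 = 68.0
Eigenvalues: lambda_1 = -16.1231, lambda_2 = -7.8769
The function is concave.

1


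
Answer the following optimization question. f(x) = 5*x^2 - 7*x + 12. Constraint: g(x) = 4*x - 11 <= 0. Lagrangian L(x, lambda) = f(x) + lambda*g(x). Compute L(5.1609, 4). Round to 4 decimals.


Step 1: Evaluate f(x).
f(5.1609) = 5*5.1609^2 - 7*5.1609 + 12 = 109.0481
Step 2: Evaluate g(x).
g(5.1609) = 4*5.1609 - 11 = 9.6436
Step 3: Compute Lagrangian.
L = 109.0481 + 4*9.6436 = 147.6225


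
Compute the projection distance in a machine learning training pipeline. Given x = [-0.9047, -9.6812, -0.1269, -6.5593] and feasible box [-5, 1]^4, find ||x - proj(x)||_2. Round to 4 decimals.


Project each component onto [-5, 1].
clip(-0.9047) = -0.9047, clip(-9.6812) = -5.0, clip(-0.1269) = -0.1269, clip(-6.5593) = -5.0
Projection = [-0.9047, -5.0, -0.1269, -5.0]
Squared diffs: [0.0, 21.9136, 0.0, 2.4314]
Distance = sqrt(24.345) = 4.9341


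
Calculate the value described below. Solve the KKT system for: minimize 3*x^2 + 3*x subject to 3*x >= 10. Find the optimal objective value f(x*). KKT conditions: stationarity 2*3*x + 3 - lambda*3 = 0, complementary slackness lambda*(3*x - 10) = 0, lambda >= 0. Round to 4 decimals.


Step 1: Try lambda = 0 (constraint inactive).
x_unc = -3/(2*3) = -0.5
Check: 3*-0.5 = -1.5 < 10 -- violated!
Step 2: Constraint must be active: 3*x = 10
x* = 10/3 = 3.3333 (rounded; the exact value 10/3 is used below)
lambda = (2*3*(10/3) + 3)/3 = 7.6667
Step 3: Compute optimal value.
f(x*) = 3*(10/3)^2 + 3*(10/3) = 43.3333


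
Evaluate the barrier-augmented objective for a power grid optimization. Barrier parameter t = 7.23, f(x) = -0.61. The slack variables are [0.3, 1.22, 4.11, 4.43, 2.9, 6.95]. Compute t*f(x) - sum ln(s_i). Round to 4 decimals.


Step 1: Compute log-barrier.
ln values: [-1.204, 0.1989, 1.4134, 1.4884, 1.0647, 1.9387]
phi = -(-1.204 + 0.1989 + 1.4134 + 1.4884 + 1.0647 + 1.9387) = -4.9002
Step 2: Compute augmented objective.
t*f(x) = 7.23*-0.61 = -4.4103
Total = -4.4103 - 4.9002 = -9.3105


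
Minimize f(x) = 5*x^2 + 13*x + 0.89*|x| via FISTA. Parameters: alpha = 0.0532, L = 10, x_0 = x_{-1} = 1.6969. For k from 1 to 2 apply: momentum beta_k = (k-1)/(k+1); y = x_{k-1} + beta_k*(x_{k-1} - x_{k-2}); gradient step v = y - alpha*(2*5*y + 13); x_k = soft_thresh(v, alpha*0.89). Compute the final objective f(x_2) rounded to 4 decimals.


FISTA on f(x) = 5*x^2 + 13*x + 0.89*|x|
L = 10, alpha = 0.0532
Iteration 1: beta = 0.0, y = 1.6969 + 0.0*(1.6969 - 1.6969) = 1.6969
  grad(y) = 29.969, v = y - alpha*grad = 0.1025
  prox(v) = soft_thresh(0.1025, 0.0473) = 0.0552
Iteration 2: beta = 0.3333, y = 0.0552 + 0.3333*(0.0552 - 1.6969) = -0.492
  grad(y) = 8.0797, v = y - alpha*grad = -0.9219
  prox(v) = soft_thresh(-0.9219, 0.0473) = -0.8745
f(x_2) = 5*(-0.8745)^2 + 13*(-0.8745) + 0.89*|-0.8745| = -6.7665


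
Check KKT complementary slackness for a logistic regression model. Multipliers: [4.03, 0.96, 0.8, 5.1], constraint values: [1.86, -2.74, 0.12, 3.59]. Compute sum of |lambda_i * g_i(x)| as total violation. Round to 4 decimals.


KKT complementary slackness check:
lambda_1 * g_1 = 4.03 * 1.86 = 7.4958
lambda_2 * g_2 = 0.96 * -2.74 = -2.6304
lambda_3 * g_3 = 0.8 * 0.12 = 0.096
lambda_4 * g_4 = 5.1 * 3.59 = 18.309
Total violation = 7.4958 + 2.6304 + 0.096 + 18.309 = 28.5312


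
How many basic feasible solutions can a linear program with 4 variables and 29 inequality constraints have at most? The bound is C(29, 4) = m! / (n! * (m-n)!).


Each vertex corresponds to some choice of n active constraints out of m, so the number of vertices is at most C(m, n) = m! / (n!(m-n)!).
m = 29, n = 4
Numerator: 29 * 28 * 27 * 26
Denominator: 4! = 24
C(29, 4) = 23751


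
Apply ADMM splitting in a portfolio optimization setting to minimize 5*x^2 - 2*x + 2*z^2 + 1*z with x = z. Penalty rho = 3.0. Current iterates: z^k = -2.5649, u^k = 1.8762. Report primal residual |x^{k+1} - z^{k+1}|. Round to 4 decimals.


ADMM iteration with rho = 3.0, z^k = -2.5649, u^k = 1.8762
Step 1: x-update.
Minimize 5*x^2 - 2*x + (3.0/2)*(x + 2.5649 + 1.8762)^2
FOC: (2*5 + 3.0)*x = 2 + 3.0*(-2.5649 - 1.8762)
x^{k+1} = -0.871
Step 2: z-update.
Minimize 2*z^2 + 1*z + (3.0/2)*(-0.871 - z + 1.8762)^2
FOC: (2*2 + 3.0)*z = -1 + 3.0*(-0.871 + 1.8762)
z^{k+1} = 0.2879
Step 3: u-update.
u^{k+1} = 1.8762 - 0.871 - 0.2879 = 0.7172
Step 4: Primal residual = |-0.871 - 0.2879| = 1.159


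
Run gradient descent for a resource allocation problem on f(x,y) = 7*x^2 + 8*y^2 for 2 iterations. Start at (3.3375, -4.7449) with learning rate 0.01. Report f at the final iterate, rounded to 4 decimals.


Gradient descent on f(x,y) = 7*x^2 + 8*y^2.
Starting point: (3.3375, -4.7449), alpha = 0.01
Step 1: grad_x = 2*7*3.3375 = 46.725, grad_y = 2*8*-4.7449 = -75.9184
  x_1 = 3.3375 - 0.01*46.725 = 2.8703
  y_1 = -4.7449 - 0.01*-75.9184 = -3.9857
Step 2: grad_x = 2*7*2.8703 = 40.1835, grad_y = 2*8*-3.9857 = -63.7715
  x_2 = 2.8703 - 0.01*40.1835 = 2.4684
  y_2 = -3.9857 - 0.01*-63.7715 = -3.348
f(2.4684, -3.348) = 7*2.4684^2 + 8*(-3.348)^2 = 132.3244


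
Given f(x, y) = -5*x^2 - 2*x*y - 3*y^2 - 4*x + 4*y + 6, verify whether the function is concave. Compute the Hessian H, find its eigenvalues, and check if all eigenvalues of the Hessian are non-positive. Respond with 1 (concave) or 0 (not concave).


The Hessian of f(x,y) = -5*x^2 - 2*x*y - 3*y^2 - 4*x + 4*y + 6 is:
H = [[-10, -2], [-2, -6]]
Trace = -10 - 6 = -16
Determinant = -10*-6 - (-2)^2 = 56
Discriminant = (-16)^2 - 4*56 = 32.0
Eigenvalues: lambda_1 = -10.8284, lambda_2 = -5.1716
The function is concave.

1


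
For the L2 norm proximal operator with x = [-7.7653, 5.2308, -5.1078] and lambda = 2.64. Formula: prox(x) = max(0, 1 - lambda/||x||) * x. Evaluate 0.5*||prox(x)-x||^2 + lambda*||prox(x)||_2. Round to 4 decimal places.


Step 1: Compute ||x||.
||x|| = 10.6654
Step 2: Compute scaling factor.
scale = max(0, 1 - 2.64/10.6654) = 0.7525
Step 3: prox(x) = [-5.8432, 3.936, -3.8435]
||prox(x)|| = 8.0254
Step 4: Proximal objective.
0.5*||prox-x||^2 = 3.4848
lambda*||prox|| = 21.1871
Total = 24.6719


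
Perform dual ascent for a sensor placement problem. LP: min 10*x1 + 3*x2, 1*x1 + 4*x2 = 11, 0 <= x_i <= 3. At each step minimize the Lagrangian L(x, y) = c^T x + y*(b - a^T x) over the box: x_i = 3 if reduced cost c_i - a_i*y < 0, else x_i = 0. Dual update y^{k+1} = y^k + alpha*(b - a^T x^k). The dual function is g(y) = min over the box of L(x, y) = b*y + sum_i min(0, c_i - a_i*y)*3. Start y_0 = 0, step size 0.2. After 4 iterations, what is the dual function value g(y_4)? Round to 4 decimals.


Dual ascent for LP: min 10*x1 + 3*x2, 1*x1 + 4*x2 = 11, 0 <= x_i <= 3
Step 1: y^k = 0.0, reduced costs: (10.0, 3.0)
  x^k = (0.0, 0.0), subgradient = b - a^T x = 11.0
  y^{k+1} = 0.0 + 0.2*11.0 = 2.2
Step 2: y^k = 2.2, reduced costs: (7.8, -5.8)
  x^k = (0.0, 3.0), subgradient = b - a^T x = -1.0
  y^{k+1} = 2.2 + 0.2*-1.0 = 2.0
Step 3: y^k = 2.0, reduced costs: (8.0, -5.0)
  x^k = (0.0, 3.0), subgradient = b - a^T x = -1.0
  y^{k+1} = 2.0 + 0.2*-1.0 = 1.8
Step 4: y^k = 1.8, reduced costs: (8.2, -4.2)
  x^k = (0.0, 3.0), subgradient = b - a^T x = -1.0
  y^{k+1} = 1.8 + 0.2*-1.0 = 1.6
Dual objective at y_4 = 1.6: reduced costs (8.4, -3.4), box minimizer x = (0.0, 3.0)
g(y_4) = b*y + (c1 - a1*y)*x1 + (c2 - a2*y)*x2 = 11*1.6 + 8.4*0.0 + (-3.4)*3.0 = 17.6 + 0.0 - 10.2 = 7.4


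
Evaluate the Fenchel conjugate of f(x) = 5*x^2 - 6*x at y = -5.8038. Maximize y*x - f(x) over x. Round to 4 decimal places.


f*(y) = sup_x {y*x - a*x^2 - b*x} = sup_x {(y-b)*x - a*x^2}
FOC: (y - b) - 2a*x = 0 => x* = (y - b)/(2a)
x* = (-5.8038 + 6)/(2*5) = 0.0196
f*(-5.8038) = (y-b)^2/(4a) = (-5.8038 + 6)^2/(4*5)
= 0.0385/20 = 0.0019


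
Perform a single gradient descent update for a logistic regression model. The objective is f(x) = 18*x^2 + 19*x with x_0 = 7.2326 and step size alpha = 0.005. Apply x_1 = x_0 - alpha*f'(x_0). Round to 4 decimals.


We compute the gradient at x_0 and apply the update.
f'(x) = 36*x + 19
f'(7.2326) = 36*7.2326 + 19 = 279.3736
x_1 = 7.2326 - 0.005*279.3736 = 5.8357


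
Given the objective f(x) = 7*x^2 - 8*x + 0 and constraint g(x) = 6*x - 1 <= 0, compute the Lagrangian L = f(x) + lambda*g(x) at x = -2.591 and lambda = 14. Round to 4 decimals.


Step 1: Evaluate f(x).
f(-2.591) = 7*(-2.591)^2 - 8*(-2.591) + 0 = 67.721
Step 2: Evaluate g(x).
g(-2.591) = 6*-2.591 - 1 = -16.546
Step 3: Compute Lagrangian.
L = 67.721 + 14*-16.546 = -163.923


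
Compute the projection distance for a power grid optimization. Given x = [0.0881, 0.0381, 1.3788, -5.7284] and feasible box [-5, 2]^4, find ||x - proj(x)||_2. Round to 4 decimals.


Project each component onto [-5, 2].
clip(0.0881) = 0.0881, clip(0.0381) = 0.0381, clip(1.3788) = 1.3788, clip(-5.7284) = -5.0
Projection = [0.0881, 0.0381, 1.3788, -5.0]
Squared diffs: [0.0, 0.0, 0.0, 0.5306]
Distance = sqrt(0.5306) = 0.7284


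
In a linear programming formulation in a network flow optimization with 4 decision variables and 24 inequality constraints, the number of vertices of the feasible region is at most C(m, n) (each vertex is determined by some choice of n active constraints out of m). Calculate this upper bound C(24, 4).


Each vertex corresponds to some choice of n active constraints out of m, so the number of vertices is at most C(m, n) = m! / (n!(m-n)!).
m = 24, n = 4
Numerator: 24 * 23 * 22 * 21
Denominator: 4! = 24
C(24, 4) = 10626


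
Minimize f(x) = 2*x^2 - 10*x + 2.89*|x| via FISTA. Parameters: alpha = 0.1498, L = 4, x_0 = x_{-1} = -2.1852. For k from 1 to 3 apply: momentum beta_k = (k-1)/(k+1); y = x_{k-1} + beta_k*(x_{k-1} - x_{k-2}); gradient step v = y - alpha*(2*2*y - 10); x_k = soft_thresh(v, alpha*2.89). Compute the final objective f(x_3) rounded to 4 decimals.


FISTA on f(x) = 2*x^2 - 10*x + 2.89*|x|
L = 4, alpha = 0.1498
Iteration 1: beta = 0.0, y = -2.1852 + 0.0*(-2.1852 + 2.1852) = -2.1852
  grad(y) = -18.7408, v = y - alpha*grad = 0.6222
  prox(v) = soft_thresh(0.6222, 0.4329) = 0.1892
Iteration 2: beta = 0.3333, y = 0.1892 + 0.3333*(0.1892 + 2.1852) = 0.9807
  grad(y) = -6.0771, v = y - alpha*grad = 1.8911
  prox(v) = soft_thresh(1.8911, 0.4329) = 1.4582
Iteration 3: beta = 0.5, y = 1.4582 + 0.5*(1.4582 - 0.1892) = 2.0926
  grad(y) = -1.6296, v = y - alpha*grad = 2.3367
  prox(v) = soft_thresh(2.3367, 0.4329) = 1.9038
f(x_3) = 2*1.9038^2 - 10*1.9038 + 2.89*|1.9038| = -6.2871


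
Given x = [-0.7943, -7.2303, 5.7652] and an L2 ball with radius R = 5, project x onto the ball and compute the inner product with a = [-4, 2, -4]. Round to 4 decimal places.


Step 1: Compute ||x|| (intermediates to 6 decimals).
||x|| = sqrt((-0.7943)^2 + (-7.2303)^2 + 5.7652^2) = 9.28147
Step 2: Project.
Since ||x|| > R, scale = R/||x|| = 5/9.28147 = 0.538708, proj(x) = scale * x
proj(x) = [-0.427896, -3.89502, 3.105759]
Step 3: Dot product.
a^T * proj(x) = -4*(-0.427896) + 2*(-3.89502) - 4*3.105759 = -18.5015


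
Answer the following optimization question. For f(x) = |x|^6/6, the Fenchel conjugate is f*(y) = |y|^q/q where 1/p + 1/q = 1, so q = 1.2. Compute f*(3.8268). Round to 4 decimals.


The conjugate exponent q satisfies 1/p + 1/q = 1.
p = 6, so q = 6/(6 - 1) = 1.2
|y|^q = 3.8268^1.2 = 5.005
f*(3.8268) = 5.005 / 1.2 = 4.1708


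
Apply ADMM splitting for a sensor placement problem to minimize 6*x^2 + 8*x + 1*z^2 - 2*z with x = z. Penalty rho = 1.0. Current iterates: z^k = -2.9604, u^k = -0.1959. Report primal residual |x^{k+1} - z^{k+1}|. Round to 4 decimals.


ADMM iteration with rho = 1.0, z^k = -2.9604, u^k = -0.1959
Step 1: x-update.
Minimize 6*x^2 + 8*x + (1.0/2)*(x + 2.9604 - 0.1959)^2
FOC: (2*6 + 1.0)*x = -8 + 1.0*(-2.9604 + 0.1959)
x^{k+1} = -0.828
Step 2: z-update.
Minimize 1*z^2 - 2*z + (1.0/2)*(-0.828 - z - 0.1959)^2
FOC: (2*1 + 1.0)*z = 2 + 1.0*(-0.828 - 0.1959)
z^{k+1} = 0.3254
Step 3: u-update.
u^{k+1} = -0.1959 - 0.828 - 0.3254 = -1.3493
Step 4: Primal residual = |-0.828 - 0.3254| = 1.1534
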